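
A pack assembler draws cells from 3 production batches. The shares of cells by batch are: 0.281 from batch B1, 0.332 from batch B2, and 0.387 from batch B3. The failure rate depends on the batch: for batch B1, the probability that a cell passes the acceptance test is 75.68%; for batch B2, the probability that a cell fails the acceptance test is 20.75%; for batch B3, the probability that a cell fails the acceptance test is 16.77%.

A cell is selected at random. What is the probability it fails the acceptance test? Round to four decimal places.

P(F|B1) = 1 − 0.7568 = 0.2432.
Using total probability over the partition,
P(F) = P(F|B1)·P(B1) + P(F|B2)·P(B2) + P(F|B3)·P(B3)
      = 0.2432·0.281 + 0.2075·0.332 + 0.1677·0.387
      = 0.0683392 + 0.06889 + 0.0648999 = 0.2021291

0.2021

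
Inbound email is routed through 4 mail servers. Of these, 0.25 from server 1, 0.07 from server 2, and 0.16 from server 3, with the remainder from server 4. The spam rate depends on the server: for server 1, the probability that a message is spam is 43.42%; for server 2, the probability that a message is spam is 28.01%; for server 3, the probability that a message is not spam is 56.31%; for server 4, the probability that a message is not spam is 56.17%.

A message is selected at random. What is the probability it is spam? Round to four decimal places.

0.4260

P(4) = 1 − (0.25 + 0.07 + 0.16) = 0.52.
P(S|3) = 1 − 0.5631 = 0.4369.
P(S|4) = 1 − 0.5617 = 0.4383.
Using total probability over the partition,
P(S) = P(S|1)·P(1) + P(S|2)·P(2) + P(S|3)·P(3) + P(S|4)·P(4)
      = 0.4342·0.25 + 0.2801·0.07 + 0.4369·0.16 + 0.4383·0.52
      = 0.10855 + 0.019607 + 0.069904 + 0.227916 = 0.425977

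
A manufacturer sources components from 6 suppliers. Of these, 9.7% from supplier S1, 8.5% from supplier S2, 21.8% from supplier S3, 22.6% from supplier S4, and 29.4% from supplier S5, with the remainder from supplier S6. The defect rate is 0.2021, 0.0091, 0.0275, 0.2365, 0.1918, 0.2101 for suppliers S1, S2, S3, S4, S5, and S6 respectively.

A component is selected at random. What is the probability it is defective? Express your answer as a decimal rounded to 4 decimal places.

P(D) ≈ 0.1530

P(S6) = 1 − (0.097 + 0.085 + 0.218 + 0.226 + 0.294) = 0.08.
P(D) = P(D|S1)·P(S1) + P(D|S2)·P(S2) + P(D|S3)·P(S3) + P(D|S4)·P(S4) + P(D|S5)·P(S5) + P(D|S6)·P(S6)
      = 0.2021·0.097 + 0.0091·0.085 + 0.0275·0.218 + 0.2365·0.226 + 0.1918·0.294 + 0.2101·0.08
      = 0.0196037 + 0.0007735 + 0.005995 + 0.053449 + 0.0563892 + 0.016808 = 0.1530184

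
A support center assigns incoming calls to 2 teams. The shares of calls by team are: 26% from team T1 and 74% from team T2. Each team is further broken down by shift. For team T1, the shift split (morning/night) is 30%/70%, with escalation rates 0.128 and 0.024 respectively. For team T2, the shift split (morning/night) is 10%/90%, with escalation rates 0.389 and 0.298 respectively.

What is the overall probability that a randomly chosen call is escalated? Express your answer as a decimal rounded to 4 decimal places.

0.2416

P(E|T1) = 0.3·0.128 + 0.7·0.024 = 0.0384 + 0.0168 = 0.0552
P(E|T2) = 0.1·0.389 + 0.9·0.298 = 0.0389 + 0.2682 = 0.3071
Then overall,
P(E) = 0.26·0.0552 + 0.74·0.3071
      = 0.014352 + 0.227254 = 0.241606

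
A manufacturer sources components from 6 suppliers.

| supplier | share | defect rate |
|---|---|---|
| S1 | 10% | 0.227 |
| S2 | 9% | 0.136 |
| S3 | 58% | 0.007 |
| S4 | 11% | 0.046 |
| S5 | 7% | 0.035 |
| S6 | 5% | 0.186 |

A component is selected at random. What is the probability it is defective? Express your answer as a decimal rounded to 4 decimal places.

P(D) ≈ 0.0558

P(D) = P(D|S1)·P(S1) + P(D|S2)·P(S2) + P(D|S3)·P(S3) + P(D|S4)·P(S4) + P(D|S5)·P(S5) + P(D|S6)·P(S6)
      = 0.227·0.1 + 0.136·0.09 + 0.007·0.58 + 0.046·0.11 + 0.035·0.07 + 0.186·0.05
      = 0.0227 + 0.01224 + 0.00406 + 0.00506 + 0.00245 + 0.0093 = 0.05581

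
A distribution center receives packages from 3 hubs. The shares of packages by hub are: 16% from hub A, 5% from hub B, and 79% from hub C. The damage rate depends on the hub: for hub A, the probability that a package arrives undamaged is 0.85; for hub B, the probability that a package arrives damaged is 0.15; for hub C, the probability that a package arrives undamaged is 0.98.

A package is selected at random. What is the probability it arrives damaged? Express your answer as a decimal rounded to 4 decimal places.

P(D|A) = 1 − 0.85 = 0.15.
P(D|C) = 1 − 0.98 = 0.02.
P(D) = P(D|A)·P(A) + P(D|B)·P(B) + P(D|C)·P(C)
      = 0.15·0.16 + 0.15·0.05 + 0.02·0.79
      = 0.024 + 0.0075 + 0.0158 = 0.0473

0.0473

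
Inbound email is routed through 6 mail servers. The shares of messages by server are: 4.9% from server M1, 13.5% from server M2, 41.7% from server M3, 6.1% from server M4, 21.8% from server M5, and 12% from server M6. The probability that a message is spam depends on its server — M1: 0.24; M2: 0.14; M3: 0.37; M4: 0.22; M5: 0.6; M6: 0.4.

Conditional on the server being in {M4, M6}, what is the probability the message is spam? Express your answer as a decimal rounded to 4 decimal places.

Let J = {M4, M6}.
P(J) = 0.061 + 0.12 = 0.181.
P(S ∩ J) = 0.22·0.061 + 0.4·0.12 = 0.01342 + 0.048 = 0.06142.
P(S | J) = 0.06142 / 0.181 = 0.339337…

P(S|J) ≈ 0.3393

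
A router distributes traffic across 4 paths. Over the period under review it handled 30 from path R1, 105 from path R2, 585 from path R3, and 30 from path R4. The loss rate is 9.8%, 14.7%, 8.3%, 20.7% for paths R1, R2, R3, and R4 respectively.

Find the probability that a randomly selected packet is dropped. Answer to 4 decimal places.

0.0975

Total: 30 + 105 + 585 + 30 = 750.
P(R1) = 30/750 = 0.04. P(R2) = 105/750 = 0.14. P(R3) = 585/750 = 0.78. P(R4) = 30/750 = 0.04.
P(L) = P(L|R1)·P(R1) + P(L|R2)·P(R2) + P(L|R3)·P(R3) + P(L|R4)·P(R4)
      = 0.098·0.04 + 0.147·0.14 + 0.083·0.78 + 0.207·0.04
      = 0.00392 + 0.02058 + 0.06474 + 0.00828 = 0.09752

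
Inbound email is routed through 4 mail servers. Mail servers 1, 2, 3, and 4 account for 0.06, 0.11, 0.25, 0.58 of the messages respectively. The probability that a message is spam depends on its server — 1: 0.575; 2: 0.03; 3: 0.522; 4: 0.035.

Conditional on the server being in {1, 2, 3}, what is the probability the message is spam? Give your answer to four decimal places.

0.4007

Let J = {1, 2, 3}.
P(J) = 0.06 + 0.11 + 0.25 = 0.42.
P(S ∩ J) = 0.575·0.06 + 0.03·0.11 + 0.522·0.25 = 0.0345 + 0.0033 + 0.1305 = 0.1683.
P(S | J) = 0.1683 / 0.42 = 0.400714…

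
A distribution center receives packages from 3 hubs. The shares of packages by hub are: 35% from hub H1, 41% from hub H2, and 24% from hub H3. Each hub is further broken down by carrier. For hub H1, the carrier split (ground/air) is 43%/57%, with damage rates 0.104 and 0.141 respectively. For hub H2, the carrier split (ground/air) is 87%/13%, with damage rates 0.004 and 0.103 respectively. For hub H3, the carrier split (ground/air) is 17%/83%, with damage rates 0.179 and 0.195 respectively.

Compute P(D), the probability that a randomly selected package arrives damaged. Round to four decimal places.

P(D|H1) = 0.43·0.104 + 0.57·0.141 = 0.04472 + 0.08037 = 0.12509
P(D|H2) = 0.87·0.004 + 0.13·0.103 = 0.00348 + 0.01339 = 0.01687
P(D|H3) = 0.17·0.179 + 0.83·0.195 = 0.03043 + 0.16185 = 0.19228
By total probability over the outer partition,
P(D) = 0.35·0.12509 + 0.41·0.01687 + 0.24·0.19228
      = 0.0437815 + 0.0069167 + 0.0461472 = 0.0968454

0.0968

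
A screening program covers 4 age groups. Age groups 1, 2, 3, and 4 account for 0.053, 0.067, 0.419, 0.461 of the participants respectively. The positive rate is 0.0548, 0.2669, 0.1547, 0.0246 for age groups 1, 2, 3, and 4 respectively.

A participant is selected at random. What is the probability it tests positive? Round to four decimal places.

By the law of total probability,
P(T) = P(T|1)·P(1) + P(T|2)·P(2) + P(T|3)·P(3) + P(T|4)·P(4)
      = 0.0548·0.053 + 0.2669·0.067 + 0.1547·0.419 + 0.0246·0.461
      = 0.0029044 + 0.0178823 + 0.0648193 + 0.0113406 = 0.0969466

0.0969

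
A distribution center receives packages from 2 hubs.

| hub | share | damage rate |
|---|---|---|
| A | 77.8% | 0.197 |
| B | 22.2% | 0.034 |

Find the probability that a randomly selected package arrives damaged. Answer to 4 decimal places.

Summing over the partition,
P(D) = P(D|A)·P(A) + P(D|B)·P(B)
      = 0.197·0.778 + 0.034·0.222
      = 0.153266 + 0.007548 = 0.160814

0.1608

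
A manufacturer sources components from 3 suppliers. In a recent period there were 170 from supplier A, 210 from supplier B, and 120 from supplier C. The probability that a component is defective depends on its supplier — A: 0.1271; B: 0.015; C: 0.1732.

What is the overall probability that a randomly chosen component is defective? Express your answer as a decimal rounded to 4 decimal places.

P(D) ≈ 0.0911

Total: 170 + 210 + 120 = 500.
P(A) = 170/500 = 0.34. P(B) = 210/500 = 0.42. P(C) = 120/500 = 0.24.
Summing over the partition,
P(D) = P(D|A)·P(A) + P(D|B)·P(B) + P(D|C)·P(C)
      = 0.1271·0.34 + 0.015·0.42 + 0.1732·0.24
      = 0.043214 + 0.0063 + 0.041568 = 0.091082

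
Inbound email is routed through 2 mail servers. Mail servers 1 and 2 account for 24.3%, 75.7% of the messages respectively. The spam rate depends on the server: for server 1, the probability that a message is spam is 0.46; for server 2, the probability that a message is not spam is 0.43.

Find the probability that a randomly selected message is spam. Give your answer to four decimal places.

P(S) ≈ 0.5433

P(S|2) = 1 − 0.43 = 0.57.
P(S) = P(S|1)·P(1) + P(S|2)·P(2)
      = 0.46·0.243 + 0.57·0.757
      = 0.11178 + 0.43149 = 0.54327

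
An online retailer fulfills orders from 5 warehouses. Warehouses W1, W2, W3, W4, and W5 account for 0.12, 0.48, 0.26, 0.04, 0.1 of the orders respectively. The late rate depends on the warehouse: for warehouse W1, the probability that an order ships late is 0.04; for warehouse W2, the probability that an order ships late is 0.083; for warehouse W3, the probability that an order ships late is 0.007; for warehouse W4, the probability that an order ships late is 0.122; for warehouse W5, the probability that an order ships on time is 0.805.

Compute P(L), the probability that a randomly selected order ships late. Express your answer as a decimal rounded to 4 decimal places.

P(L) ≈ 0.0708

P(L|W5) = 1 − 0.805 = 0.195.
P(L) = P(L|W1)·P(W1) + P(L|W2)·P(W2) + P(L|W3)·P(W3) + P(L|W4)·P(W4) + P(L|W5)·P(W5)
      = 0.04·0.12 + 0.083·0.48 + 0.007·0.26 + 0.122·0.04 + 0.195·0.1
      = 0.0048 + 0.03984 + 0.00182 + 0.00488 + 0.0195 = 0.07084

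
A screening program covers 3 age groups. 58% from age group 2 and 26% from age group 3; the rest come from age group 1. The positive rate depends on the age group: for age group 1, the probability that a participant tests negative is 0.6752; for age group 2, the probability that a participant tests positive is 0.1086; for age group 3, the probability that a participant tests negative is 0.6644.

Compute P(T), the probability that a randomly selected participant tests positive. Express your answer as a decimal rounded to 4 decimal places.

0.2022

P(1) = 1 − (0.58 + 0.26) = 0.16.
P(T|1) = 1 − 0.6752 = 0.3248.
P(T|3) = 1 − 0.6644 = 0.3356.
Summing over the partition,
P(T) = P(T|1)·P(1) + P(T|2)·P(2) + P(T|3)·P(3)
      = 0.3248·0.16 + 0.1086·0.58 + 0.3356·0.26
      = 0.051968 + 0.062988 + 0.087256 = 0.202212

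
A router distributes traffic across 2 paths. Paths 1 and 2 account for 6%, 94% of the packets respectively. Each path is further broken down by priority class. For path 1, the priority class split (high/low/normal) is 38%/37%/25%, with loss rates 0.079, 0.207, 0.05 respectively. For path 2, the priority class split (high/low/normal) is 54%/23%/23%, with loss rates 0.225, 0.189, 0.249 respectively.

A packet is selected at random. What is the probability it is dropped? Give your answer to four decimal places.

0.2161

P(L|1) = 0.38·0.079 + 0.37·0.207 + 0.25·0.05 = 0.03002 + 0.07659 + 0.0125 = 0.11911
P(L|2) = 0.54·0.225 + 0.23·0.189 + 0.23·0.249 = 0.1215 + 0.04347 + 0.05727 = 0.22224
Then overall,
P(L) = 0.06·0.11911 + 0.94·0.22224
      = 0.0071466 + 0.2089056 = 0.2160522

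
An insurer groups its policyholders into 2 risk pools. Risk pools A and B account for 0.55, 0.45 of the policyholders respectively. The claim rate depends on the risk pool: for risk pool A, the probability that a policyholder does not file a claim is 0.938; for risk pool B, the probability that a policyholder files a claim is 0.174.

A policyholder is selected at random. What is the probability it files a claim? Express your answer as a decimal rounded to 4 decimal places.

P(C|A) = 1 − 0.938 = 0.062.
P(C) = P(C|A)·P(A) + P(C|B)·P(B)
      = 0.062·0.55 + 0.174·0.45
      = 0.0341 + 0.0783 = 0.1124

0.1124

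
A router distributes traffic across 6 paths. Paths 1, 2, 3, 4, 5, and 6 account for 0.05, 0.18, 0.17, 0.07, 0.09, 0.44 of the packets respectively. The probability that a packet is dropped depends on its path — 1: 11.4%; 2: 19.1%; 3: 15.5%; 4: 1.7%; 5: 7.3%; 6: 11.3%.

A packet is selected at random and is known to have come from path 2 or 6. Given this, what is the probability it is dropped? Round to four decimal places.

Let S = {2, 6}.
P(S) = 0.18 + 0.44 = 0.62.
P(L ∩ S) = 0.191·0.18 + 0.113·0.44 = 0.03438 + 0.04972 = 0.0841.
P(L | S) = 0.0841 / 0.62 = 0.135645…

P(L|S) ≈ 0.1356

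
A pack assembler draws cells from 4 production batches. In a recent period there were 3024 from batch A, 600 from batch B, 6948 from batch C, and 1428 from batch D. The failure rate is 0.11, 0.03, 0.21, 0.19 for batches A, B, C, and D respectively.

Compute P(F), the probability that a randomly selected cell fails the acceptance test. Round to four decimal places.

Total: 3024 + 600 + 6948 + 1428 = 12000.
P(A) = 3024/12000 = 0.252. P(B) = 600/12000 = 0.05. P(C) = 6948/12000 = 0.579. P(D) = 1428/12000 = 0.119.
Summing over the partition,
P(F) = P(F|A)·P(A) + P(F|B)·P(B) + P(F|C)·P(C) + P(F|D)·P(D)
      = 0.11·0.252 + 0.03·0.05 + 0.21·0.579 + 0.19·0.119
      = 0.02772 + 0.0015 + 0.12159 + 0.02261 = 0.17342

0.1734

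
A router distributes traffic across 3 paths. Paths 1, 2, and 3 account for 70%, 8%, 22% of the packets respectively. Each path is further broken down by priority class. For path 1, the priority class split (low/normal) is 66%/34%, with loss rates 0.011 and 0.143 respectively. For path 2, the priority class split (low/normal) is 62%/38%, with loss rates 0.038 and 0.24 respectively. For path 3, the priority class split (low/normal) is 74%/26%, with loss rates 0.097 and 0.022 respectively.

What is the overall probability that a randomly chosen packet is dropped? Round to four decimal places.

P(L) ≈ 0.0653

P(L|1) = 0.66·0.011 + 0.34·0.143 = 0.00726 + 0.04862 = 0.05588
P(L|2) = 0.62·0.038 + 0.38·0.24 = 0.02356 + 0.0912 = 0.11476
P(L|3) = 0.74·0.097 + 0.26·0.022 = 0.07178 + 0.00572 = 0.0775
Then overall,
P(L) = 0.7·0.05588 + 0.08·0.11476 + 0.22·0.0775
      = 0.039116 + 0.0091808 + 0.01705 = 0.0653468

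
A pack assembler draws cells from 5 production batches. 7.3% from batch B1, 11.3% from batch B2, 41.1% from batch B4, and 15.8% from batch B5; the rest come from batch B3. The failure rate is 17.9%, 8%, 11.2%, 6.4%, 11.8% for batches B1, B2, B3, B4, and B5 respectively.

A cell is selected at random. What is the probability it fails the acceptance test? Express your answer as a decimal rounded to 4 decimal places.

P(B3) = 1 − (0.073 + 0.113 + 0.411 + 0.158) = 0.245.
Using total probability over the partition,
P(F) = P(F|B1)·P(B1) + P(F|B2)·P(B2) + P(F|B3)·P(B3) + P(F|B4)·P(B4) + P(F|B5)·P(B5)
      = 0.179·0.073 + 0.08·0.113 + 0.112·0.245 + 0.064·0.411 + 0.118·0.158
      = 0.013067 + 0.00904 + 0.02744 + 0.026304 + 0.018644 = 0.094495

0.0945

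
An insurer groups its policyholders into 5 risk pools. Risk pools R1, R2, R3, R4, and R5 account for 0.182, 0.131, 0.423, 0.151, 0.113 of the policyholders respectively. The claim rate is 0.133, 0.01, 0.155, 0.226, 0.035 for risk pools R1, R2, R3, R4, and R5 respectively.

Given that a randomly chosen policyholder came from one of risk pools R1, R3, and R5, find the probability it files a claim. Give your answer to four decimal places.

Let S = {R1, R3, R5}.
P(S) = 0.182 + 0.423 + 0.113 = 0.718.
P(C ∩ S) = 0.133·0.182 + 0.155·0.423 + 0.035·0.113 = 0.024206 + 0.065565 + 0.003955 = 0.093726.
P(C | S) = 0.093726 / 0.718 = 0.130538…

P(C|S) ≈ 0.1305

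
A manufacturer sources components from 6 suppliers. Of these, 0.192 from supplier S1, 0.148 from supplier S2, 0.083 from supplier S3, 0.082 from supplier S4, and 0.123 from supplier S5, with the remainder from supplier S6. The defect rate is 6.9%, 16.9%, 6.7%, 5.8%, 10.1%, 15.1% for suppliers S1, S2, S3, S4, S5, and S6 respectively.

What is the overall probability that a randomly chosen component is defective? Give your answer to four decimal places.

0.1172

P(S6) = 1 − (0.192 + 0.148 + 0.083 + 0.082 + 0.123) = 0.372.
P(D) = P(D|S1)·P(S1) + P(D|S2)·P(S2) + P(D|S3)·P(S3) + P(D|S4)·P(S4) + P(D|S5)·P(S5) + P(D|S6)·P(S6)
      = 0.069·0.192 + 0.169·0.148 + 0.067·0.083 + 0.058·0.082 + 0.101·0.123 + 0.151·0.372
      = 0.013248 + 0.025012 + 0.005561 + 0.004756 + 0.012423 + 0.056172 = 0.117172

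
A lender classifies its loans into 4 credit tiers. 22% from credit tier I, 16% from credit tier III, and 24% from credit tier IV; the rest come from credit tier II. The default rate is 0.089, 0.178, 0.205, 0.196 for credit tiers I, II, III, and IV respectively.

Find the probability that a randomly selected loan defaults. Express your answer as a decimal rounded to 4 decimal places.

P(II) = 1 − (0.22 + 0.16 + 0.24) = 0.38.
P(D) = P(D|I)·P(I) + P(D|II)·P(II) + P(D|III)·P(III) + P(D|IV)·P(IV)
      = 0.089·0.22 + 0.178·0.38 + 0.205·0.16 + 0.196·0.24
      = 0.01958 + 0.06764 + 0.0328 + 0.04704 = 0.16706

0.1671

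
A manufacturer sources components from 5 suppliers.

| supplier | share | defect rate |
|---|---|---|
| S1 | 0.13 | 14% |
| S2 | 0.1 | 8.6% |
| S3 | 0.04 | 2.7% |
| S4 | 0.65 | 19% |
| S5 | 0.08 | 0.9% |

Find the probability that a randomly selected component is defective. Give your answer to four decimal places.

0.1521

Using total probability over the partition,
P(D) = P(D|S1)·P(S1) + P(D|S2)·P(S2) + P(D|S3)·P(S3) + P(D|S4)·P(S4) + P(D|S5)·P(S5)
      = 0.14·0.13 + 0.086·0.1 + 0.027·0.04 + 0.19·0.65 + 0.009·0.08
      = 0.0182 + 0.0086 + 0.00108 + 0.1235 + 0.00072 = 0.1521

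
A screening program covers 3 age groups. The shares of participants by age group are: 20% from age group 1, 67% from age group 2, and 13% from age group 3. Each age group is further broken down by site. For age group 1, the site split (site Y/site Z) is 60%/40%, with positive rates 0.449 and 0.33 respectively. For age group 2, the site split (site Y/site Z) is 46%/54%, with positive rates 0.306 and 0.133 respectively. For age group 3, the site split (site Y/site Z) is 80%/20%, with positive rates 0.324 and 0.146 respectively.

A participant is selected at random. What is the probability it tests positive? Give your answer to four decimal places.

P(T|1) = 0.6·0.449 + 0.4·0.33 = 0.2694 + 0.132 = 0.4014
P(T|2) = 0.46·0.306 + 0.54·0.133 = 0.14076 + 0.07182 = 0.21258
P(T|3) = 0.8·0.324 + 0.2·0.146 = 0.2592 + 0.0292 = 0.2884
Then overall,
P(T) = 0.2·0.4014 + 0.67·0.21258 + 0.13·0.2884
      = 0.08028 + 0.1424286 + 0.037492 = 0.2602006

0.2602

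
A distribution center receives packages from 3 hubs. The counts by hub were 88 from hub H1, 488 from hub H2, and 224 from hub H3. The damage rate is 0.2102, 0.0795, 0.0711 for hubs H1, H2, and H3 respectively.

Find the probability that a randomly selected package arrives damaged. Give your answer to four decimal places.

Total: 88 + 488 + 224 = 800.
P(H1) = 88/800 = 0.11. P(H2) = 488/800 = 0.61. P(H3) = 224/800 = 0.28.
P(D) = P(D|H1)·P(H1) + P(D|H2)·P(H2) + P(D|H3)·P(H3)
      = 0.2102·0.11 + 0.0795·0.61 + 0.0711·0.28
      = 0.023122 + 0.048495 + 0.019908 = 0.091525

P(D) ≈ 0.0915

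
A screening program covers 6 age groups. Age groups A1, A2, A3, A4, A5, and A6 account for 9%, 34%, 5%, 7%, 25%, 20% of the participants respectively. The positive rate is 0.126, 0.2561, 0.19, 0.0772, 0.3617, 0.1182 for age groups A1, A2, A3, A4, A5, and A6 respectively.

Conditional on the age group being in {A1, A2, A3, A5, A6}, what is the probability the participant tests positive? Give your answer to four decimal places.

Let S = {A1, A2, A3, A5, A6}.
P(S) = 0.09 + 0.34 + 0.05 + 0.25 + 0.2 = 0.93.
P(T ∩ S) = 0.126·0.09 + 0.2561·0.34 + 0.19·0.05 + 0.3617·0.25 + 0.1182·0.2 = 0.01134 + 0.087074 + 0.0095 + 0.090425 + 0.02364 = 0.221979.
P(T | S) = 0.221979 / 0.93 = 0.238687…

P(T|S) ≈ 0.2387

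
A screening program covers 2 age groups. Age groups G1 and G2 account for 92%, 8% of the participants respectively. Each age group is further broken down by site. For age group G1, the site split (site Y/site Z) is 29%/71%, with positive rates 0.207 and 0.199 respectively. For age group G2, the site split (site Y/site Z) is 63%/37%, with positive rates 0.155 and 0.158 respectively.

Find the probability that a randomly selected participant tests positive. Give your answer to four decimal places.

0.1977

P(T|G1) = 0.29·0.207 + 0.71·0.199 = 0.06003 + 0.14129 = 0.20132
P(T|G2) = 0.63·0.155 + 0.37·0.158 = 0.09765 + 0.05846 = 0.15611
By total probability over the outer partition,
P(T) = 0.92·0.20132 + 0.08·0.15611
      = 0.1852144 + 0.0124888 = 0.1977032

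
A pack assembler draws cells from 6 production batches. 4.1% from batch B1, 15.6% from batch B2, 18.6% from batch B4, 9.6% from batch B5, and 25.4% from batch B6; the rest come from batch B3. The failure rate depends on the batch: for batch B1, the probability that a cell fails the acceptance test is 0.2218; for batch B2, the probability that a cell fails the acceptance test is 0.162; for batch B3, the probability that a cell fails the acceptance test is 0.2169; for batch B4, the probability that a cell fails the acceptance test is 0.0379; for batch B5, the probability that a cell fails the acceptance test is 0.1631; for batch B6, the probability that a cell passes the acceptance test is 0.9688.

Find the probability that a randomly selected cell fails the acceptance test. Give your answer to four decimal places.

0.1229

P(B3) = 1 − (0.041 + 0.156 + 0.186 + 0.096 + 0.254) = 0.267.
P(F|B6) = 1 − 0.9688 = 0.0312.
Using total probability over the partition,
P(F) = P(F|B1)·P(B1) + P(F|B2)·P(B2) + P(F|B3)·P(B3) + P(F|B4)·P(B4) + P(F|B5)·P(B5) + P(F|B6)·P(B6)
      = 0.2218·0.041 + 0.162·0.156 + 0.2169·0.267 + 0.0379·0.186 + 0.1631·0.096 + 0.0312·0.254
      = 0.0090938 + 0.025272 + 0.0579123 + 0.0070494 + 0.0156576 + 0.0079248 = 0.1229099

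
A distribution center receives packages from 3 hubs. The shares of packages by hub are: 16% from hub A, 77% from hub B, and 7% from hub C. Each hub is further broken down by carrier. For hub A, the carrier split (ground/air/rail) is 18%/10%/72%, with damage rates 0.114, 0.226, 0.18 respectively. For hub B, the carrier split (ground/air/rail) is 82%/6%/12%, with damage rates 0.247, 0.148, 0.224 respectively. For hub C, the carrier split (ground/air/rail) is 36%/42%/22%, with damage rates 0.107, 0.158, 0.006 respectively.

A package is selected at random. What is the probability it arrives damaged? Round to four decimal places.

P(D) ≈ 0.2186

P(D|A) = 0.18·0.114 + 0.1·0.226 + 0.72·0.18 = 0.02052 + 0.0226 + 0.1296 = 0.17272
P(D|B) = 0.82·0.247 + 0.06·0.148 + 0.12·0.224 = 0.20254 + 0.00888 + 0.02688 = 0.2383
P(D|C) = 0.36·0.107 + 0.42·0.158 + 0.22·0.006 = 0.03852 + 0.06636 + 0.00132 = 0.1062
By total probability over the outer partition,
P(D) = 0.16·0.17272 + 0.77·0.2383 + 0.07·0.1062
      = 0.0276352 + 0.183491 + 0.007434 = 0.2185602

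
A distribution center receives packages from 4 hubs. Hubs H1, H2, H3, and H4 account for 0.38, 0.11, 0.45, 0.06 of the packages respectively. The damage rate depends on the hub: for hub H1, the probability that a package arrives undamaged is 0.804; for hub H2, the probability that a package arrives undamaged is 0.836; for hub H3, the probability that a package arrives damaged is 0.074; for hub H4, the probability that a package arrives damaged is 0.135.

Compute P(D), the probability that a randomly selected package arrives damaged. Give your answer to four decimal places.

0.1339

P(D|H1) = 1 − 0.804 = 0.196.
P(D|H2) = 1 − 0.836 = 0.164.
P(D) = P(D|H1)·P(H1) + P(D|H2)·P(H2) + P(D|H3)·P(H3) + P(D|H4)·P(H4)
      = 0.196·0.38 + 0.164·0.11 + 0.074·0.45 + 0.135·0.06
      = 0.07448 + 0.01804 + 0.0333 + 0.0081 = 0.13392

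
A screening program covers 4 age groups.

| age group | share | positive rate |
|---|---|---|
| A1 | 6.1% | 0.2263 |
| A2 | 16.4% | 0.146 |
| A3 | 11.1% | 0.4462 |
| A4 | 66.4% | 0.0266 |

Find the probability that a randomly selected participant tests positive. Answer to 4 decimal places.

By the law of total probability,
P(T) = P(T|A1)·P(A1) + P(T|A2)·P(A2) + P(T|A3)·P(A3) + P(T|A4)·P(A4)
      = 0.2263·0.061 + 0.146·0.164 + 0.4462·0.111 + 0.0266·0.664
      = 0.0138043 + 0.023944 + 0.0495282 + 0.0176624 = 0.1049389

P(T) ≈ 0.1049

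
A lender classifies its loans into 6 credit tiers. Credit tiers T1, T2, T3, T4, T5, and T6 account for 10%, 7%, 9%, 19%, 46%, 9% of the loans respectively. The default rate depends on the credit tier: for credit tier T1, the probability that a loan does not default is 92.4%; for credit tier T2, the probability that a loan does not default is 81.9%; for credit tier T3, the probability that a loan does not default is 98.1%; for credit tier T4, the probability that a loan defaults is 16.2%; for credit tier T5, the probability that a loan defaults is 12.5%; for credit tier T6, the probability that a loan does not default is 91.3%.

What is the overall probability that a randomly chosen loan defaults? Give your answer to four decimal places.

P(D|T1) = 1 − 0.924 = 0.076.
P(D|T2) = 1 − 0.819 = 0.181.
P(D|T3) = 1 − 0.981 = 0.019.
P(D|T6) = 1 − 0.913 = 0.087.
By the law of total probability,
P(D) = P(D|T1)·P(T1) + P(D|T2)·P(T2) + P(D|T3)·P(T3) + P(D|T4)·P(T4) + P(D|T5)·P(T5) + P(D|T6)·P(T6)
      = 0.076·0.1 + 0.181·0.07 + 0.019·0.09 + 0.162·0.19 + 0.125·0.46 + 0.087·0.09
      = 0.0076 + 0.01267 + 0.00171 + 0.03078 + 0.0575 + 0.00783 = 0.11809

0.1181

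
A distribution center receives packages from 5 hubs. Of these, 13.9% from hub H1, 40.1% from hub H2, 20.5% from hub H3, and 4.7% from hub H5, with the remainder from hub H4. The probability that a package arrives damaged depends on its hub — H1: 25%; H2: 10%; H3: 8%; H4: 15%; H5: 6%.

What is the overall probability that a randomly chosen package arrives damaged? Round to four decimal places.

P(D) ≈ 0.1253

P(H4) = 1 − (0.139 + 0.401 + 0.205 + 0.047) = 0.208.
P(D) = P(D|H1)·P(H1) + P(D|H2)·P(H2) + P(D|H3)·P(H3) + P(D|H4)·P(H4) + P(D|H5)·P(H5)
      = 0.25·0.139 + 0.1·0.401 + 0.08·0.205 + 0.15·0.208 + 0.06·0.047
      = 0.03475 + 0.0401 + 0.0164 + 0.0312 + 0.00282 = 0.12527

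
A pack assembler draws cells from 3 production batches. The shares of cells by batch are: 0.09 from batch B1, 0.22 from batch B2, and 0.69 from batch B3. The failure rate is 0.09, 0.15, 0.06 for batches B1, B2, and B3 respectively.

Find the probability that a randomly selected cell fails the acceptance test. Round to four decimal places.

P(F) = P(F|B1)·P(B1) + P(F|B2)·P(B2) + P(F|B3)·P(B3)
      = 0.09·0.09 + 0.15·0.22 + 0.06·0.69
      = 0.0081 + 0.033 + 0.0414 = 0.0825

0.0825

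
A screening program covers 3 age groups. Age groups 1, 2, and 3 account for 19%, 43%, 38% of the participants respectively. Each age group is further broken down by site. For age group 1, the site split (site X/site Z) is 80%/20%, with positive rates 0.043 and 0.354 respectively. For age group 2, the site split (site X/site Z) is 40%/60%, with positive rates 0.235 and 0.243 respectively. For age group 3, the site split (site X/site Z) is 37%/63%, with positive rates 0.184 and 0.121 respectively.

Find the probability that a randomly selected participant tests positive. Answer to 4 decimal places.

P(T) ≈ 0.1779

P(T|1) = 0.8·0.043 + 0.2·0.354 = 0.0344 + 0.0708 = 0.1052
P(T|2) = 0.4·0.235 + 0.6·0.243 = 0.094 + 0.1458 = 0.2398
P(T|3) = 0.37·0.184 + 0.63·0.121 = 0.06808 + 0.07623 = 0.14431
Then overall,
P(T) = 0.19·0.1052 + 0.43·0.2398 + 0.38·0.14431
      = 0.019988 + 0.103114 + 0.0548378 = 0.1779398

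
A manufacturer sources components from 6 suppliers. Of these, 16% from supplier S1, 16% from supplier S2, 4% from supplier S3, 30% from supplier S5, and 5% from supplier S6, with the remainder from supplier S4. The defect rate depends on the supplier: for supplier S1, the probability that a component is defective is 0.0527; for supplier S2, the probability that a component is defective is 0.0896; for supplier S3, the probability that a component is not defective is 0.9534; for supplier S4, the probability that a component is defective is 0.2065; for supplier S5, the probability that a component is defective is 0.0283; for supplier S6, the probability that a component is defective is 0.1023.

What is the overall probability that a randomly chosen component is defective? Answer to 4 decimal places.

0.0981

P(S4) = 1 − (0.16 + 0.16 + 0.04 + 0.3 + 0.05) = 0.29.
P(D|S3) = 1 − 0.9534 = 0.0466.
Summing over the partition,
P(D) = P(D|S1)·P(S1) + P(D|S2)·P(S2) + P(D|S3)·P(S3) + P(D|S4)·P(S4) + P(D|S5)·P(S5) + P(D|S6)·P(S6)
      = 0.0527·0.16 + 0.0896·0.16 + 0.0466·0.04 + 0.2065·0.29 + 0.0283·0.3 + 0.1023·0.05
      = 0.008432 + 0.014336 + 0.001864 + 0.059885 + 0.00849 + 0.005115 = 0.098122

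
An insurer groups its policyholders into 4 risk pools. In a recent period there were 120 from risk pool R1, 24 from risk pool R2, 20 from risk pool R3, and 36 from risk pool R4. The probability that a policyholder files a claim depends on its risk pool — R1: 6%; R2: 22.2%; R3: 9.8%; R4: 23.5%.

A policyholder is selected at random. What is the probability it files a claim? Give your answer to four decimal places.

P(C) ≈ 0.1147

Total: 120 + 24 + 20 + 36 = 200.
P(R1) = 120/200 = 0.6. P(R2) = 24/200 = 0.12. P(R3) = 20/200 = 0.1. P(R4) = 36/200 = 0.18.
P(C) = P(C|R1)·P(R1) + P(C|R2)·P(R2) + P(C|R3)·P(R3) + P(C|R4)·P(R4)
      = 0.06·0.6 + 0.222·0.12 + 0.098·0.1 + 0.235·0.18
      = 0.036 + 0.02664 + 0.0098 + 0.0423 = 0.11474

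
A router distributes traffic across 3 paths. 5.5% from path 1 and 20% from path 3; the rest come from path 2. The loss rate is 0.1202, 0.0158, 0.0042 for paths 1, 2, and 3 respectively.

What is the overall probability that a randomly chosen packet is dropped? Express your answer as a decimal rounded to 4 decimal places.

P(2) = 1 − (0.055 + 0.2) = 0.745.
P(L) = P(L|1)·P(1) + P(L|2)·P(2) + P(L|3)·P(3)
      = 0.1202·0.055 + 0.0158·0.745 + 0.0042·0.2
      = 0.006611 + 0.011771 + 0.00084 = 0.019222

P(L) ≈ 0.0192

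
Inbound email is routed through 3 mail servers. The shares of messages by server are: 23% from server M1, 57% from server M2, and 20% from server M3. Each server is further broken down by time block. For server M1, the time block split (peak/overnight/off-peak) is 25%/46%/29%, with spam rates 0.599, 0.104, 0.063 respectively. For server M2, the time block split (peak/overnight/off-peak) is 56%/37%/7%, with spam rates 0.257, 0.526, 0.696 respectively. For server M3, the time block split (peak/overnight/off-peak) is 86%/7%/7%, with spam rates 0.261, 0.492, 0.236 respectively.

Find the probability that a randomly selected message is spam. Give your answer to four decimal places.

P(S) ≈ 0.3255

P(S|M1) = 0.25·0.599 + 0.46·0.104 + 0.29·0.063 = 0.14975 + 0.04784 + 0.01827 = 0.21586
P(S|M2) = 0.56·0.257 + 0.37·0.526 + 0.07·0.696 = 0.14392 + 0.19462 + 0.04872 = 0.38726
P(S|M3) = 0.86·0.261 + 0.07·0.492 + 0.07·0.236 = 0.22446 + 0.03444 + 0.01652 = 0.27542
By total probability over the outer partition,
P(S) = 0.23·0.21586 + 0.57·0.38726 + 0.2·0.27542
      = 0.0496478 + 0.2207382 + 0.055084 = 0.32547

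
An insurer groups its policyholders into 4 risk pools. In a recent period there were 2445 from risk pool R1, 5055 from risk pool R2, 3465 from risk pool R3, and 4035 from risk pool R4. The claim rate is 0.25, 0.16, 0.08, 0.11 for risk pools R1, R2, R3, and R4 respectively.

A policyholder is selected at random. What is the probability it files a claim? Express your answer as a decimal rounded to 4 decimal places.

Total: 2445 + 5055 + 3465 + 4035 = 15000.
P(R1) = 2445/15000 = 0.163. P(R2) = 5055/15000 = 0.337. P(R3) = 3465/15000 = 0.231. P(R4) = 4035/15000 = 0.269.
P(C) = P(C|R1)·P(R1) + P(C|R2)·P(R2) + P(C|R3)·P(R3) + P(C|R4)·P(R4)
      = 0.25·0.163 + 0.16·0.337 + 0.08·0.231 + 0.11·0.269
      = 0.04075 + 0.05392 + 0.01848 + 0.02959 = 0.14274

P(C) ≈ 0.1427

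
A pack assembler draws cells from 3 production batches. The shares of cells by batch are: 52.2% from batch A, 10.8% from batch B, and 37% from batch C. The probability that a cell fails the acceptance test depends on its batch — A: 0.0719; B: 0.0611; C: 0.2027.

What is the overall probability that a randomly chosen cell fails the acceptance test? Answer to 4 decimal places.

P(F) ≈ 0.1191

P(F) = P(F|A)·P(A) + P(F|B)·P(B) + P(F|C)·P(C)
      = 0.0719·0.522 + 0.0611·0.108 + 0.2027·0.37
      = 0.0375318 + 0.0065988 + 0.074999 = 0.1191296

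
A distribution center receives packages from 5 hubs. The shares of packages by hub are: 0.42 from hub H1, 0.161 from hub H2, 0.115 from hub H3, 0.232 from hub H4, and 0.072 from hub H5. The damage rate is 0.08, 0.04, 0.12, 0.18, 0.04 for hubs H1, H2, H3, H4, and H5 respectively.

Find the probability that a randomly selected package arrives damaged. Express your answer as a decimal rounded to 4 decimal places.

P(D) ≈ 0.0985

P(D) = P(D|H1)·P(H1) + P(D|H2)·P(H2) + P(D|H3)·P(H3) + P(D|H4)·P(H4) + P(D|H5)·P(H5)
      = 0.08·0.42 + 0.04·0.161 + 0.12·0.115 + 0.18·0.232 + 0.04·0.072
      = 0.0336 + 0.00644 + 0.0138 + 0.04176 + 0.00288 = 0.09848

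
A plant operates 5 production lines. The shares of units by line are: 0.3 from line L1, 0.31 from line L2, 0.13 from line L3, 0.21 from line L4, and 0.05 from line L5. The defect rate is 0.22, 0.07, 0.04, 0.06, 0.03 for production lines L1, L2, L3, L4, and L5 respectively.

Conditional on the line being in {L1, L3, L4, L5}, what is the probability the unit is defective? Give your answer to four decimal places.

Let S = {L1, L3, L4, L5}.
P(S) = 0.3 + 0.13 + 0.21 + 0.05 = 0.69.
P(D ∩ S) = 0.22·0.3 + 0.04·0.13 + 0.06·0.21 + 0.03·0.05 = 0.066 + 0.0052 + 0.0126 + 0.0015 = 0.0853.
P(D | S) = 0.0853 / 0.69 = 0.123623…

0.1236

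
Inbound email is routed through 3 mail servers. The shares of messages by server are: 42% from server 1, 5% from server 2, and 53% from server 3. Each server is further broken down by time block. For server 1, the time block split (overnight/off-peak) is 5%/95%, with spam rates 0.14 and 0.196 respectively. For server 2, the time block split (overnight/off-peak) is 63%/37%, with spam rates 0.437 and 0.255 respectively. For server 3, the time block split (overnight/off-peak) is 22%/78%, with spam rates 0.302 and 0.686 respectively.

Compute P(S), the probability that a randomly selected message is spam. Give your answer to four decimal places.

P(S|1) = 0.05·0.14 + 0.95·0.196 = 0.007 + 0.1862 = 0.1932
P(S|2) = 0.63·0.437 + 0.37·0.255 = 0.27531 + 0.09435 = 0.36966
P(S|3) = 0.22·0.302 + 0.78·0.686 = 0.06644 + 0.53508 = 0.60152
Then overall,
P(S) = 0.42·0.1932 + 0.05·0.36966 + 0.53·0.60152
      = 0.081144 + 0.018483 + 0.3188056 = 0.4184326

P(S) ≈ 0.4184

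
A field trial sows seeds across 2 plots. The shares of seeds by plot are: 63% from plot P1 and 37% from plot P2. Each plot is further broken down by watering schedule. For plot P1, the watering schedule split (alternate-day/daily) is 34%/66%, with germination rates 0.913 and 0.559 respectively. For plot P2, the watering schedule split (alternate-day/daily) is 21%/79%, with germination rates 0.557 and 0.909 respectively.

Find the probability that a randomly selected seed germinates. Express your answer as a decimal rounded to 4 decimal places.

P(G) ≈ 0.7370

P(G|P1) = 0.34·0.913 + 0.66·0.559 = 0.31042 + 0.36894 = 0.67936
P(G|P2) = 0.21·0.557 + 0.79·0.909 = 0.11697 + 0.71811 = 0.83508
Then overall,
P(G) = 0.63·0.67936 + 0.37·0.83508
      = 0.4279968 + 0.3089796 = 0.7369764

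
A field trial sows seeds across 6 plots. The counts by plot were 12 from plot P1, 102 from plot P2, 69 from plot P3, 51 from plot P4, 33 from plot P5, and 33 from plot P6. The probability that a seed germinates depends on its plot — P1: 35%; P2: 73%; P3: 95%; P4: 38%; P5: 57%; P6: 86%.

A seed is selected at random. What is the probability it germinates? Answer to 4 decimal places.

P(G) ≈ 0.7026

Total: 12 + 102 + 69 + 51 + 33 + 33 = 300.
P(P1) = 12/300 = 0.04. P(P2) = 102/300 = 0.34. P(P3) = 69/300 = 0.23. P(P4) = 51/300 = 0.17. P(P5) = 33/300 = 0.11. P(P6) = 33/300 = 0.11.
P(G) = P(G|P1)·P(P1) + P(G|P2)·P(P2) + P(G|P3)·P(P3) + P(G|P4)·P(P4) + P(G|P5)·P(P5) + P(G|P6)·P(P6)
      = 0.35·0.04 + 0.73·0.34 + 0.95·0.23 + 0.38·0.17 + 0.57·0.11 + 0.86·0.11
      = 0.014 + 0.2482 + 0.2185 + 0.0646 + 0.0627 + 0.0946 = 0.7026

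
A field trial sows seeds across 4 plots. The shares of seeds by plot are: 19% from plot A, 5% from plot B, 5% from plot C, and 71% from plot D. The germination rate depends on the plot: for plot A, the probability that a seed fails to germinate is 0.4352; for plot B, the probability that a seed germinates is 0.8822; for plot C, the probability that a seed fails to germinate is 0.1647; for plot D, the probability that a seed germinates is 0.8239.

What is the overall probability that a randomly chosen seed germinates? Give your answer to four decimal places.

P(G|A) = 1 − 0.4352 = 0.5648.
P(G|C) = 1 − 0.1647 = 0.8353.
Using total probability over the partition,
P(G) = P(G|A)·P(A) + P(G|B)·P(B) + P(G|C)·P(C) + P(G|D)·P(D)
      = 0.5648·0.19 + 0.8822·0.05 + 0.8353·0.05 + 0.8239·0.71
      = 0.107312 + 0.04411 + 0.041765 + 0.584969 = 0.778156

0.7782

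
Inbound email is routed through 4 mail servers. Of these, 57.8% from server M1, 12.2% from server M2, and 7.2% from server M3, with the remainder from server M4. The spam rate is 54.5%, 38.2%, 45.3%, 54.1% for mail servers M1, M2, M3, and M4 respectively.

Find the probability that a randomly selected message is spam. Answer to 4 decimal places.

P(M4) = 1 − (0.578 + 0.122 + 0.072) = 0.228.
P(S) = P(S|M1)·P(M1) + P(S|M2)·P(M2) + P(S|M3)·P(M3) + P(S|M4)·P(M4)
      = 0.545·0.578 + 0.382·0.122 + 0.453·0.072 + 0.541·0.228
      = 0.31501 + 0.046604 + 0.032616 + 0.123348 = 0.517578

0.5176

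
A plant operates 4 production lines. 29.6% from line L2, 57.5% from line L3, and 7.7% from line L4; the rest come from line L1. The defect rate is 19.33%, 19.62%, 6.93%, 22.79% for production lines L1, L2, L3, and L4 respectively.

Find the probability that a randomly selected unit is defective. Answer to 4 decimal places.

0.1255

P(L1) = 1 − (0.296 + 0.575 + 0.077) = 0.052.
P(D) = P(D|L1)·P(L1) + P(D|L2)·P(L2) + P(D|L3)·P(L3) + P(D|L4)·P(L4)
      = 0.1933·0.052 + 0.1962·0.296 + 0.0693·0.575 + 0.2279·0.077
      = 0.0100516 + 0.0580752 + 0.0398475 + 0.0175483 = 0.1255226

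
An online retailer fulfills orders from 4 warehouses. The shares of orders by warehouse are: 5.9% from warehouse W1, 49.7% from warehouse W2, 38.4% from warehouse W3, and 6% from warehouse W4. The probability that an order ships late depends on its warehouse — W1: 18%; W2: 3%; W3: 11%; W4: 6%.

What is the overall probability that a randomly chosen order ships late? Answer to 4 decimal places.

P(L) = P(L|W1)·P(W1) + P(L|W2)·P(W2) + P(L|W3)·P(W3) + P(L|W4)·P(W4)
      = 0.18·0.059 + 0.03·0.497 + 0.11·0.384 + 0.06·0.06
      = 0.01062 + 0.01491 + 0.04224 + 0.0036 = 0.07137

P(L) ≈ 0.0714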